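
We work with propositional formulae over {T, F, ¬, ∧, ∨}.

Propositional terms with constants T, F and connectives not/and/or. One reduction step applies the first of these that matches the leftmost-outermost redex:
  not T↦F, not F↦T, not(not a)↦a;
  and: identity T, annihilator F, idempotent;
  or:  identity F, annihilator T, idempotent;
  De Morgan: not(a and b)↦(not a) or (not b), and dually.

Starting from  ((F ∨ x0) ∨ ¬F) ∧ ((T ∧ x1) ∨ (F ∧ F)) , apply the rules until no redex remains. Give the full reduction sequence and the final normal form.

Answer: normal form = x1  (in 7 steps)

Working:
  start: ((F ∨ x0) ∨ ¬F) ∧ ((T ∧ x1) ∨ (F ∧ F))
  →1  (x0 ∨ ¬F) ∧ ((T ∧ x1) ∨ (F ∧ F))
  →2  (x0 ∨ T) ∧ ((T ∧ x1) ∨ (F ∧ F))
  →3  T ∧ ((T ∧ x1) ∨ (F ∧ F))
  →4  (T ∧ x1) ∨ (F ∧ F)
  →5  x1 ∨ (F ∧ F)
  →6  x1 ∨ F
  →7  x1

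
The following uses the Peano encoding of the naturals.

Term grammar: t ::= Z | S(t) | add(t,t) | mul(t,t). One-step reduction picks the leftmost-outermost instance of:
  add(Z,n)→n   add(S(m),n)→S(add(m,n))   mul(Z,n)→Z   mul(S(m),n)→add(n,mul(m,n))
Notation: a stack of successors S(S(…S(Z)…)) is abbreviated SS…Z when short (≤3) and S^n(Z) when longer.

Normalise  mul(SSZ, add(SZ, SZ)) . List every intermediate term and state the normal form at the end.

  start: mul(SSZ, add(SZ, SZ))
  step 1: add(add(SZ, SZ), mul(SZ, add(SZ, SZ)))
  step 2: add(S(add(Z, SZ)), mul(SZ, add(SZ, SZ)))
  step 3: S(add(add(Z, SZ), mul(SZ, add(SZ, SZ))))
  step 4: S(add(SZ, mul(SZ, add(SZ, SZ))))
  step 5: S(S(add(Z, mul(SZ, add(SZ, SZ)))))
  step 6: S(S(mul(SZ, add(SZ, SZ))))
  step 7: S(S(add(add(SZ, SZ), mul(Z, add(SZ, SZ)))))
  step 8: S(S(add(S(add(Z, SZ)), mul(Z, add(SZ, SZ)))))
  step 9: S(S(S(add(add(Z, SZ), mul(Z, add(SZ, SZ))))))
  step 10: S(S(S(add(SZ, mul(Z, add(SZ, SZ))))))
  step 11: S(S(S(S(add(Z, mul(Z, add(SZ, SZ)))))))
  step 12: S(S(S(S(mul(Z, add(SZ, SZ))))))
  step 13: S^4(Z)

Answer: normal form = S^4(Z)  (in 13 steps)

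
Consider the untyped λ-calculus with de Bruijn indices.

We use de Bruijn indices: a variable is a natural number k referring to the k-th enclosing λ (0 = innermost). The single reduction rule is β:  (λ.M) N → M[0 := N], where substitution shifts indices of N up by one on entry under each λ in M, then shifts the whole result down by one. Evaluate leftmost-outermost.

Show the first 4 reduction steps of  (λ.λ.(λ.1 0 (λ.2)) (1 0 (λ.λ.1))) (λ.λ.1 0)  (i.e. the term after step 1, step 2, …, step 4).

Answer: after 4 steps: λ.0 (0 (λ.λ.1)) (λ.1)

Derivation:
  start: (λ.λ.(λ.1 0 (λ.2)) (1 0 (λ.λ.1))) (λ.λ.1 0)
  [1] λ.(λ.1 0 (λ.2)) ((λ.λ.1 0) 0 (λ.λ.1))
  [2] λ.0 ((λ.λ.1 0) 0 (λ.λ.1)) (λ.1)
  [3] λ.0 ((λ.1 0) (λ.λ.1)) (λ.1)
  [4] λ.0 (0 (λ.λ.1)) (λ.1)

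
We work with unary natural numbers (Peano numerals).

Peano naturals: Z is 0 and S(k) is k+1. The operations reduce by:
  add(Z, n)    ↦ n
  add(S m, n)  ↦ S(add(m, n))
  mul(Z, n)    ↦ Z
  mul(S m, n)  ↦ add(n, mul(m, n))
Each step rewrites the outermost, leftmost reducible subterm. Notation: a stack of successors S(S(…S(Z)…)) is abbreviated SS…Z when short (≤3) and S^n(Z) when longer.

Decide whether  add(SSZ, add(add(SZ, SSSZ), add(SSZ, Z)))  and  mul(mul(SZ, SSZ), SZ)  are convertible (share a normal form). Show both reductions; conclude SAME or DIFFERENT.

Term A:
  start: add(SSZ, add(add(SZ, SSSZ), add(SSZ, Z)))
  step 1: S(add(SZ, add(add(SZ, SSSZ), add(SSZ, Z))))
  step 2: S(S(add(Z, add(add(SZ, SSSZ), add(SSZ, Z)))))
  step 3: S(S(add(add(SZ, SSSZ), add(SSZ, Z))))
  step 4: S(S(add(S(add(Z, SSSZ)), add(SSZ, Z))))
  step 5: S(S(S(add(add(Z, SSSZ), add(SSZ, Z)))))
  step 6: S(S(S(add(SSSZ, add(SSZ, Z)))))
  step 7: S(S(S(S(add(SSZ, add(SSZ, Z))))))
  step 8: S(S(S(S(S(add(SZ, add(SSZ, Z)))))))
  step 9: S(S(S(S(S(S(add(Z, add(SSZ, Z))))))))
  step 10: S(S(S(S(S(S(add(SSZ, Z)))))))
  step 11: S(S(S(S(S(S(S(add(SZ, Z))))))))
  step 12: S(S(S(S(S(S(S(S(add(Z, Z)))))))))
  step 13: S^8(Z)

Term B:
  start: mul(mul(SZ, SSZ), SZ)
  step 1: mul(add(SSZ, mul(Z, SSZ)), SZ)
  step 2: mul(S(add(SZ, mul(Z, SSZ))), SZ)
  step 3: add(SZ, mul(add(SZ, mul(Z, SSZ)), SZ))
  step 4: S(add(Z, mul(add(SZ, mul(Z, SSZ)), SZ)))
  step 5: S(mul(add(SZ, mul(Z, SSZ)), SZ))
  step 6: S(mul(S(add(Z, mul(Z, SSZ))), SZ))
  step 7: S(add(SZ, mul(add(Z, mul(Z, SSZ)), SZ)))
  step 8: S(S(add(Z, mul(add(Z, mul(Z, SSZ)), SZ))))
  step 9: S(S(mul(add(Z, mul(Z, SSZ)), SZ)))
  step 10: S(S(mul(mul(Z, SSZ), SZ)))
  step 11: S(S(mul(Z, SZ)))
  step 12: SSZ

Answer: DIFFERENT — A ⇓ S^8(Z), B ⇓ SSZ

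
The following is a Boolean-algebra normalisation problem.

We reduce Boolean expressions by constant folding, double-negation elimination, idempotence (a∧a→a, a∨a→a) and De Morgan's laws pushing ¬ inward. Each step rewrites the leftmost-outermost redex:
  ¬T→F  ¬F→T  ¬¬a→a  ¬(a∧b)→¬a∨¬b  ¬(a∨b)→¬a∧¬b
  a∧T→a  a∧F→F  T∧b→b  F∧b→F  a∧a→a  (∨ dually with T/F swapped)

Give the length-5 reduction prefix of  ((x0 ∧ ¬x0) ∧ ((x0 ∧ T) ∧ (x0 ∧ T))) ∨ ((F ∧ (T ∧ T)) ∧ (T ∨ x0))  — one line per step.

Answer: after 5 steps: (x0 ∧ ¬x0) ∧ x0

Working:
  start: ((x0 ∧ ¬x0) ∧ ((x0 ∧ T) ∧ (x0 ∧ T))) ∨ ((F ∧ (T ∧ T)) ∧ (T ∨ x0))
  step 1: ((x0 ∧ ¬x0) ∧ (x0 ∧ T)) ∨ ((F ∧ (T ∧ T)) ∧ (T ∨ x0))
  step 2: ((x0 ∧ ¬x0) ∧ x0) ∨ ((F ∧ (T ∧ T)) ∧ (T ∨ x0))
  step 3: ((x0 ∧ ¬x0) ∧ x0) ∨ (F ∧ (T ∨ x0))
  step 4: ((x0 ∧ ¬x0) ∧ x0) ∨ F
  step 5: (x0 ∧ ¬x0) ∧ x0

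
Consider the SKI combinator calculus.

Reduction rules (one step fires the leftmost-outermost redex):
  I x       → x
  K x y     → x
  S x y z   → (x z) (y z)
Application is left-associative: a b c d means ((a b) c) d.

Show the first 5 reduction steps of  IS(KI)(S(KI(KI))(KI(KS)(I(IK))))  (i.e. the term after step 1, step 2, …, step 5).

  start: IS(KI)(S(KI(KI))(KI(KS)(I(IK))))
  →1  S(KI)(S(KI(KI))(KI(KS)(I(IK))))
  →2  S(KI)(SI(KI(KS)(I(IK))))
  →3  S(KI)(SI(I(I(IK))))
  →4  S(KI)(SI(I(IK)))
  →5  S(KI)(SI(IK))

Answer: after 5 steps: S(KI)(SI(IK))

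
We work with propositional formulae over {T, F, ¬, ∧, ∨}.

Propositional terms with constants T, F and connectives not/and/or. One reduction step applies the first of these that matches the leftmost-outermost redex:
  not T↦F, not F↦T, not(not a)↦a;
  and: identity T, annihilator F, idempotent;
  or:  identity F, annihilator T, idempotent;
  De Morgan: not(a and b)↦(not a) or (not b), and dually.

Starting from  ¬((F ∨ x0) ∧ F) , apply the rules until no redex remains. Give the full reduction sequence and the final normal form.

  start: ¬((F ∨ x0) ∧ F)
  →1  ¬(F ∨ x0) ∨ ¬F
  →2  (¬F ∧ ¬x0) ∨ ¬F
  →3  (T ∧ ¬x0) ∨ ¬F
  →4  ¬x0 ∨ ¬F
  →5  ¬x0 ∨ T
  →6  T

Answer: normal form = T  (in 6 steps)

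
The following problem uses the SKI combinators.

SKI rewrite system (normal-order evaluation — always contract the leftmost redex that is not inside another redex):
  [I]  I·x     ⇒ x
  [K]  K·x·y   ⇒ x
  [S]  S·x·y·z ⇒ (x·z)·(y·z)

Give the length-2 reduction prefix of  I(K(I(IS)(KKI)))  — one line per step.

Answer: after 2 steps: K(IS(KKI))

Derivation:
  start: I(K(I(IS)(KKI)))
  →1  K(I(IS)(KKI))
  →2  K(IS(KKI))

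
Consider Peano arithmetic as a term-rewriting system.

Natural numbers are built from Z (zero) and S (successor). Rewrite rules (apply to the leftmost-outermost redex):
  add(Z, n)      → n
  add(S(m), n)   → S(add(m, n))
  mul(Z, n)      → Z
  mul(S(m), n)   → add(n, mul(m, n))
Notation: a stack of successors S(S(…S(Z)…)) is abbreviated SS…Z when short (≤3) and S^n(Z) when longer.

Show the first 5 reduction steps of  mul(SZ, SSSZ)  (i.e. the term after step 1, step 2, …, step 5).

  start: mul(SZ, SSSZ)
  step 1: add(SSSZ, mul(Z, SSSZ))
  step 2: S(add(SSZ, mul(Z, SSSZ)))
  step 3: S(S(add(SZ, mul(Z, SSSZ))))
  step 4: S(S(S(add(Z, mul(Z, SSSZ)))))
  step 5: S(S(S(mul(Z, SSSZ))))

Answer: after 5 steps: S(S(S(mul(Z, SSSZ))))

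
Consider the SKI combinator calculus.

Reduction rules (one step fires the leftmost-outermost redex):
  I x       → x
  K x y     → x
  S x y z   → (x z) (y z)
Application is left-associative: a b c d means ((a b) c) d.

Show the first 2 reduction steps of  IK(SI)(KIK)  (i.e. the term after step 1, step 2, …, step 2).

  start: IK(SI)(KIK)
  step 1: K(SI)(KIK)
  step 2: SI

Answer: after 2 steps: SI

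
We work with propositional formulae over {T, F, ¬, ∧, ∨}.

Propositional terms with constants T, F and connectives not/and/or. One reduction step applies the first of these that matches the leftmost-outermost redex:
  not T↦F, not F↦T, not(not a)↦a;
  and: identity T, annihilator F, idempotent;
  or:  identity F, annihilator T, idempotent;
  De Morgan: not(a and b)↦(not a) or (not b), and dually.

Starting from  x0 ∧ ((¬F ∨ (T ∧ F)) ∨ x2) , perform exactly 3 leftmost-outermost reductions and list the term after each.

  start: x0 ∧ ((¬F ∨ (T ∧ F)) ∨ x2)
  step 1: x0 ∧ ((T ∨ (T ∧ F)) ∨ x2)
  step 2: x0 ∧ (T ∨ x2)
  step 3: x0 ∧ T

Answer: after 3 steps: x0 ∧ T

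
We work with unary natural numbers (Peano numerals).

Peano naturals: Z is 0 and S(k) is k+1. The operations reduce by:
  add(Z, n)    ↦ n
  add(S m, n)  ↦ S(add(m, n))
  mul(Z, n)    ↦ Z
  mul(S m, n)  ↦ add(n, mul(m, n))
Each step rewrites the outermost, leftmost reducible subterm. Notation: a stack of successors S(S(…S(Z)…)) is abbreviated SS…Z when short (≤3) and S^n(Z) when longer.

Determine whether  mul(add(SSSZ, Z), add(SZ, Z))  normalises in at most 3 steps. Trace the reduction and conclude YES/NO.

Answer: NO — after 3 steps the term is add(S(add(Z, Z)), mul(add(SSZ, Z), add(SZ, Z))), not yet normal

Derivation:
  start: mul(add(SSSZ, Z), add(SZ, Z))
  →1  mul(S(add(SSZ, Z)), add(SZ, Z))
  →2  add(add(SZ, Z), mul(add(SSZ, Z), add(SZ, Z)))
  →3  add(S(add(Z, Z)), mul(add(SSZ, Z), add(SZ, Z)))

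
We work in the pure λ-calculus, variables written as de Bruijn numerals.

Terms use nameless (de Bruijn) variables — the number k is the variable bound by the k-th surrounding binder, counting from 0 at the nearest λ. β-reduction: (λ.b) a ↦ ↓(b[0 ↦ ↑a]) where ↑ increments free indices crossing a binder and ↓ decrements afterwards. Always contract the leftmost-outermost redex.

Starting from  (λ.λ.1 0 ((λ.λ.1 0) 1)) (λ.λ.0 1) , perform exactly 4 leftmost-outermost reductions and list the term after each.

  start: (λ.λ.1 0 ((λ.λ.1 0) 1)) (λ.λ.0 1)
  step 1: λ.(λ.λ.0 1) 0 ((λ.λ.1 0) (λ.λ.0 1))
  step 2: λ.(λ.0 1) ((λ.λ.1 0) (λ.λ.0 1))
  step 3: λ.(λ.λ.1 0) (λ.λ.0 1) 0
  step 4: λ.(λ.(λ.λ.0 1) 0) 0

Answer: after 4 steps: λ.(λ.(λ.λ.0 1) 0) 0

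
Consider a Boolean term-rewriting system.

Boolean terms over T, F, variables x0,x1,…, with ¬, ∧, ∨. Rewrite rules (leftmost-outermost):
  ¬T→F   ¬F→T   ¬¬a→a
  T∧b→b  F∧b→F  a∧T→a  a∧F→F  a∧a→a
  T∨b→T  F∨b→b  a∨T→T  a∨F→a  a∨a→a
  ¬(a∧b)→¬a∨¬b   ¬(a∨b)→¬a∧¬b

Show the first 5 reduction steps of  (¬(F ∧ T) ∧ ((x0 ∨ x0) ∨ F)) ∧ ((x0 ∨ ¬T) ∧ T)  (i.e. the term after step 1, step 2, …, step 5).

  start: (¬(F ∧ T) ∧ ((x0 ∨ x0) ∨ F)) ∧ ((x0 ∨ ¬T) ∧ T)
  step 1: ((¬F ∨ ¬T) ∧ ((x0 ∨ x0) ∨ F)) ∧ ((x0 ∨ ¬T) ∧ T)
  step 2: ((T ∨ ¬T) ∧ ((x0 ∨ x0) ∨ F)) ∧ ((x0 ∨ ¬T) ∧ T)
  step 3: (T ∧ ((x0 ∨ x0) ∨ F)) ∧ ((x0 ∨ ¬T) ∧ T)
  step 4: ((x0 ∨ x0) ∨ F) ∧ ((x0 ∨ ¬T) ∧ T)
  step 5: (x0 ∨ x0) ∧ ((x0 ∨ ¬T) ∧ T)

Answer: after 5 steps: (x0 ∨ x0) ∧ ((x0 ∨ ¬T) ∧ T)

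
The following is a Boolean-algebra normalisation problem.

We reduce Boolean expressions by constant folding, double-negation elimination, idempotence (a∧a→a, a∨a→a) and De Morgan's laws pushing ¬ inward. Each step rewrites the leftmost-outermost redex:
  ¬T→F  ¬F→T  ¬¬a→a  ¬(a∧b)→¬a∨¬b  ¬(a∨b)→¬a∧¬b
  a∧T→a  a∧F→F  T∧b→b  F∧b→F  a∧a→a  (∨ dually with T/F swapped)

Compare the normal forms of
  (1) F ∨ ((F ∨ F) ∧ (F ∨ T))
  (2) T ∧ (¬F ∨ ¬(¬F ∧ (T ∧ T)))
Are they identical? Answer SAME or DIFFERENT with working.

Term A:
  start: F ∨ ((F ∨ F) ∧ (F ∨ T))
  →1  (F ∨ F) ∧ (F ∨ T)
  →2  F ∧ (F ∨ T)
  →3  F

Term B:
  start: T ∧ (¬F ∨ ¬(¬F ∧ (T ∧ T)))
  →1  ¬F ∨ ¬(¬F ∧ (T ∧ T))
  →2  T ∨ ¬(¬F ∧ (T ∧ T))
  →3  T

Answer: DIFFERENT — A ⇓ F, B ⇓ T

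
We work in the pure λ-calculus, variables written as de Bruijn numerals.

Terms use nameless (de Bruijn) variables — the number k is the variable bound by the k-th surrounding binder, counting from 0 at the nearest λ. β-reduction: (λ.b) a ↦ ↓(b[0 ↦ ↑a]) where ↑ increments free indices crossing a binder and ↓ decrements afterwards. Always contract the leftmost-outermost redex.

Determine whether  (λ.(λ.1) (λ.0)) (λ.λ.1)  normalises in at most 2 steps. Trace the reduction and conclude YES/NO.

Answer: YES — reaches normal form λ.λ.1 in 2 ≤ 2 steps

Reduction:
  start: (λ.(λ.1) (λ.0)) (λ.λ.1)
  step 1: (λ.λ.λ.1) (λ.0)
  step 2: λ.λ.1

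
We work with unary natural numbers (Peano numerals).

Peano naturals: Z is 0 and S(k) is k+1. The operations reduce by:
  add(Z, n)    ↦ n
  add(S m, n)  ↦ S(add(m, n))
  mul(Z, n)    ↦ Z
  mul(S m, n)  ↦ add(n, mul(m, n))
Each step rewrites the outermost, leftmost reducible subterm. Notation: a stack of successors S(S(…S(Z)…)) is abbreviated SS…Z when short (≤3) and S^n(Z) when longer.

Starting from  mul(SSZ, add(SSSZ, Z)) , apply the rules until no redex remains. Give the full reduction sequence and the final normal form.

Answer: normal form = S^6(Z)  (in 19 steps)

Working:
  start: mul(SSZ, add(SSSZ, Z))
  [1] add(add(SSSZ, Z), mul(SZ, add(SSSZ, Z)))
  [2] add(S(add(SSZ, Z)), mul(SZ, add(SSSZ, Z)))
  [3] S(add(add(SSZ, Z), mul(SZ, add(SSSZ, Z))))
  [4] S(add(S(add(SZ, Z)), mul(SZ, add(SSSZ, Z))))
  [5] S(S(add(add(SZ, Z), mul(SZ, add(SSSZ, Z)))))
  [6] S(S(add(S(add(Z, Z)), mul(SZ, add(SSSZ, Z)))))
  [7] S(S(S(add(add(Z, Z), mul(SZ, add(SSSZ, Z))))))
  [8] S(S(S(add(Z, mul(SZ, add(SSSZ, Z))))))
  [9] S(S(S(mul(SZ, add(SSSZ, Z)))))
  [10] S(S(S(add(add(SSSZ, Z), mul(Z, add(SSSZ, Z))))))
  [11] S(S(S(add(S(add(SSZ, Z)), mul(Z, add(SSSZ, Z))))))
  [12] S(S(S(S(add(add(SSZ, Z), mul(Z, add(SSSZ, Z)))))))
  [13] S(S(S(S(add(S(add(SZ, Z)), mul(Z, add(SSSZ, Z)))))))
  [14] S(S(S(S(S(add(add(SZ, Z), mul(Z, add(SSSZ, Z))))))))
  [15] S(S(S(S(S(add(S(add(Z, Z)), mul(Z, add(SSSZ, Z))))))))
  [16] S(S(S(S(S(S(add(add(Z, Z), mul(Z, add(SSSZ, Z)))))))))
  [17] S(S(S(S(S(S(add(Z, mul(Z, add(SSSZ, Z)))))))))
  [18] S(S(S(S(S(S(mul(Z, add(SSSZ, Z))))))))
  [19] S^6(Z)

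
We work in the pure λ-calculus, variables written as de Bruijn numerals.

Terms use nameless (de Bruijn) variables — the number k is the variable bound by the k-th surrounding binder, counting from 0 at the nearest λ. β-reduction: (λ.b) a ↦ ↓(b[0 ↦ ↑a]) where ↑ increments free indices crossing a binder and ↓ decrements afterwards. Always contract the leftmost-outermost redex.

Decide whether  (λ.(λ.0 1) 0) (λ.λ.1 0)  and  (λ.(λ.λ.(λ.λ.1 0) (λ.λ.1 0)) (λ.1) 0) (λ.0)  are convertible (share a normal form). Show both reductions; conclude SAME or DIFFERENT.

Term A:
  start: (λ.(λ.0 1) 0) (λ.λ.1 0)
  [1] (λ.0 (λ.λ.1 0)) (λ.λ.1 0)
  [2] (λ.λ.1 0) (λ.λ.1 0)
  [3] λ.(λ.λ.1 0) 0
  [4] λ.λ.1 0

Term B:
  start: (λ.(λ.λ.(λ.λ.1 0) (λ.λ.1 0)) (λ.1) 0) (λ.0)
  [1] (λ.λ.(λ.λ.1 0) (λ.λ.1 0)) (λ.λ.0) (λ.0)
  [2] (λ.(λ.λ.1 0) (λ.λ.1 0)) (λ.0)
  [3] (λ.λ.1 0) (λ.λ.1 0)
  [4] λ.(λ.λ.1 0) 0
  [5] λ.λ.1 0

Answer: SAME — A ⇓ λ.λ.1 0, B ⇓ λ.λ.1 0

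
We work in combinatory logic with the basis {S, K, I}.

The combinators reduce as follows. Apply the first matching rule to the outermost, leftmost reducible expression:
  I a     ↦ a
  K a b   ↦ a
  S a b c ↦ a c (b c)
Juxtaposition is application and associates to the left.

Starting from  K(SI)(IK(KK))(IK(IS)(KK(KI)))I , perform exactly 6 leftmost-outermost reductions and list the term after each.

Answer: after 6 steps: ISI

Derivation:
  start: K(SI)(IK(KK))(IK(IS)(KK(KI)))I
  →1  SI(IK(IS)(KK(KI)))I
  →2  II(IK(IS)(KK(KI))I)
  →3  I(IK(IS)(KK(KI))I)
  →4  IK(IS)(KK(KI))I
  →5  K(IS)(KK(KI))I
  →6  ISI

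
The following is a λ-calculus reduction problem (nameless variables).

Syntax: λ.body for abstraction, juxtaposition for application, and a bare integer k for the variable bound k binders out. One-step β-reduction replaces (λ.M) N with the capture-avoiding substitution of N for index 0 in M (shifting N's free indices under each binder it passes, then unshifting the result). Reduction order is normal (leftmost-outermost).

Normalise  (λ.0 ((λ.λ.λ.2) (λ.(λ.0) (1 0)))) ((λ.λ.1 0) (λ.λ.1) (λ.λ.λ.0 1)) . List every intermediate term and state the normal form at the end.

  start: (λ.0 ((λ.λ.λ.2) (λ.(λ.0) (1 0)))) ((λ.λ.1 0) (λ.λ.1) (λ.λ.λ.0 1))
  step 1: (λ.λ.1 0) (λ.λ.1) (λ.λ.λ.0 1) ((λ.λ.λ.2) (λ.(λ.0) ((λ.λ.1 0) (λ.λ.1) (λ.λ.λ.0 1) 0)))
  step 2: (λ.(λ.λ.1) 0) (λ.λ.λ.0 1) ((λ.λ.λ.2) (λ.(λ.0) ((λ.λ.1 0) (λ.λ.1) (λ.λ.λ.0 1) 0)))
  step 3: (λ.λ.1) (λ.λ.λ.0 1) ((λ.λ.λ.2) (λ.(λ.0) ((λ.λ.1 0) (λ.λ.1) (λ.λ.λ.0 1) 0)))
  step 4: (λ.λ.λ.λ.0 1) ((λ.λ.λ.2) (λ.(λ.0) ((λ.λ.1 0) (λ.λ.1) (λ.λ.λ.0 1) 0)))
  step 5: λ.λ.λ.0 1

Answer: normal form = λ.λ.λ.0 1  (in 5 steps)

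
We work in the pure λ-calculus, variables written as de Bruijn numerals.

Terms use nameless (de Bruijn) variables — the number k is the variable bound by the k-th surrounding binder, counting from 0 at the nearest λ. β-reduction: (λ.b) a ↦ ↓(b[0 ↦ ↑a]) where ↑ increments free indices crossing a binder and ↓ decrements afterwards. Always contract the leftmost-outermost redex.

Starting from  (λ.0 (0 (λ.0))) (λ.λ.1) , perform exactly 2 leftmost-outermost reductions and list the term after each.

  start: (λ.0 (0 (λ.0))) (λ.λ.1)
  step 1: (λ.λ.1) ((λ.λ.1) (λ.0))
  step 2: λ.(λ.λ.1) (λ.0)

Answer: after 2 steps: λ.(λ.λ.1) (λ.0)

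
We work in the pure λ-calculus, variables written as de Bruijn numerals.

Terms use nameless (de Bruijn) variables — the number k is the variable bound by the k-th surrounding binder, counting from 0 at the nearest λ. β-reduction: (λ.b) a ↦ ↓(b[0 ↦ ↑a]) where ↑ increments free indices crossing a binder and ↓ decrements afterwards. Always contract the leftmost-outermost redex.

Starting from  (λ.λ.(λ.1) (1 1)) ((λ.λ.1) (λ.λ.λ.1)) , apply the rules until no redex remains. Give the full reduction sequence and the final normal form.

Answer: normal form = λ.0  (in 2 steps)

Working:
  start: (λ.λ.(λ.1) (1 1)) ((λ.λ.1) (λ.λ.λ.1))
  step 1: λ.(λ.1) ((λ.λ.1) (λ.λ.λ.1) ((λ.λ.1) (λ.λ.λ.1)))
  step 2: λ.0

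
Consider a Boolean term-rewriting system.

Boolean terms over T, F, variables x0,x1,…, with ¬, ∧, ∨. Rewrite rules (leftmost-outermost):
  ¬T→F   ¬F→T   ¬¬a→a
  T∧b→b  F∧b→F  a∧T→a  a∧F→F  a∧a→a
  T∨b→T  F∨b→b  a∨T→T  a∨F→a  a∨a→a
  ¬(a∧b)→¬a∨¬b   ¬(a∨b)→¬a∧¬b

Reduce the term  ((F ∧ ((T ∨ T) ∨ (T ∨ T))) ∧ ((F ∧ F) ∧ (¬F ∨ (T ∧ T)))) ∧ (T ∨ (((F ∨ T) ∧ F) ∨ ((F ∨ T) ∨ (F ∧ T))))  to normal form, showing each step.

Answer: normal form = F  (in 3 steps)

Working:
  start: ((F ∧ ((T ∨ T) ∨ (T ∨ T))) ∧ ((F ∧ F) ∧ (¬F ∨ (T ∧ T)))) ∧ (T ∨ (((F ∨ T) ∧ F) ∨ ((F ∨ T) ∨ (F ∧ T))))
  [1] (F ∧ ((F ∧ F) ∧ (¬F ∨ (T ∧ T)))) ∧ (T ∨ (((F ∨ T) ∧ F) ∨ ((F ∨ T) ∨ (F ∧ T))))
  [2] F ∧ (T ∨ (((F ∨ T) ∧ F) ∨ ((F ∨ T) ∨ (F ∧ T))))
  [3] F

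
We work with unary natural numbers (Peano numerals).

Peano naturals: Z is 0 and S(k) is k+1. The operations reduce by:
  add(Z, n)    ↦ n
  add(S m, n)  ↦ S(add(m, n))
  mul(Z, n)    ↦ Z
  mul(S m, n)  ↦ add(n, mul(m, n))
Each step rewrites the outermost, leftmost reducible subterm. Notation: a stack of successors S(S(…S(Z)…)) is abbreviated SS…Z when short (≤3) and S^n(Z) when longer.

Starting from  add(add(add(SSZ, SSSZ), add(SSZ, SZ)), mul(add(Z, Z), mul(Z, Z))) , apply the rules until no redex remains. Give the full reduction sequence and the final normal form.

  start: add(add(add(SSZ, SSSZ), add(SSZ, SZ)), mul(add(Z, Z), mul(Z, Z)))
  step 1: add(add(S(add(SZ, SSSZ)), add(SSZ, SZ)), mul(add(Z, Z), mul(Z, Z)))
  step 2: add(S(add(add(SZ, SSSZ), add(SSZ, SZ))), mul(add(Z, Z), mul(Z, Z)))
  step 3: S(add(add(add(SZ, SSSZ), add(SSZ, SZ)), mul(add(Z, Z), mul(Z, Z))))
  step 4: S(add(add(S(add(Z, SSSZ)), add(SSZ, SZ)), mul(add(Z, Z), mul(Z, Z))))
  step 5: S(add(S(add(add(Z, SSSZ), add(SSZ, SZ))), mul(add(Z, Z), mul(Z, Z))))
  step 6: S(S(add(add(add(Z, SSSZ), add(SSZ, SZ)), mul(add(Z, Z), mul(Z, Z)))))
  step 7: S(S(add(add(SSSZ, add(SSZ, SZ)), mul(add(Z, Z), mul(Z, Z)))))
  step 8: S(S(add(S(add(SSZ, add(SSZ, SZ))), mul(add(Z, Z), mul(Z, Z)))))
  step 9: S(S(S(add(add(SSZ, add(SSZ, SZ)), mul(add(Z, Z), mul(Z, Z))))))
  step 10: S(S(S(add(S(add(SZ, add(SSZ, SZ))), mul(add(Z, Z), mul(Z, Z))))))
  step 11: S(S(S(S(add(add(SZ, add(SSZ, SZ)), mul(add(Z, Z), mul(Z, Z)))))))
  step 12: S(S(S(S(add(S(add(Z, add(SSZ, SZ))), mul(add(Z, Z), mul(Z, Z)))))))
  step 13: S(S(S(S(S(add(add(Z, add(SSZ, SZ)), mul(add(Z, Z), mul(Z, Z))))))))
  step 14: S(S(S(S(S(add(add(SSZ, SZ), mul(add(Z, Z), mul(Z, Z))))))))
  step 15: S(S(S(S(S(add(S(add(SZ, SZ)), mul(add(Z, Z), mul(Z, Z))))))))
  step 16: S(S(S(S(S(S(add(add(SZ, SZ), mul(add(Z, Z), mul(Z, Z)))))))))
  step 17: S(S(S(S(S(S(add(S(add(Z, SZ)), mul(add(Z, Z), mul(Z, Z)))))))))
  step 18: S(S(S(S(S(S(S(add(add(Z, SZ), mul(add(Z, Z), mul(Z, Z))))))))))
  step 19: S(S(S(S(S(S(S(add(SZ, mul(add(Z, Z), mul(Z, Z))))))))))
  step 20: S(S(S(S(S(S(S(S(add(Z, mul(add(Z, Z), mul(Z, Z)))))))))))
  step 21: S(S(S(S(S(S(S(S(mul(add(Z, Z), mul(Z, Z))))))))))
  step 22: S(S(S(S(S(S(S(S(mul(Z, mul(Z, Z))))))))))
  step 23: S^8(Z)

Answer: normal form = S^8(Z)  (in 23 steps)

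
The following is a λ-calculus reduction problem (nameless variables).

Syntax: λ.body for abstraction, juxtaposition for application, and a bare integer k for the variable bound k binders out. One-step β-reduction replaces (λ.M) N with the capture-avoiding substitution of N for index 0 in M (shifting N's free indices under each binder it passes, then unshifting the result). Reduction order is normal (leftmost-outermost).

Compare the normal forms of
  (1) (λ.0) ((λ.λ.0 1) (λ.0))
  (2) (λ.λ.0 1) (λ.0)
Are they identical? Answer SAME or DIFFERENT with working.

Term A:
  start: (λ.0) ((λ.λ.0 1) (λ.0))
  step 1: (λ.λ.0 1) (λ.0)
  step 2: λ.0 (λ.0)

Term B:
  start: (λ.λ.0 1) (λ.0)
  step 1: λ.0 (λ.0)

Answer: SAME — A ⇓ λ.0 (λ.0), B ⇓ λ.0 (λ.0)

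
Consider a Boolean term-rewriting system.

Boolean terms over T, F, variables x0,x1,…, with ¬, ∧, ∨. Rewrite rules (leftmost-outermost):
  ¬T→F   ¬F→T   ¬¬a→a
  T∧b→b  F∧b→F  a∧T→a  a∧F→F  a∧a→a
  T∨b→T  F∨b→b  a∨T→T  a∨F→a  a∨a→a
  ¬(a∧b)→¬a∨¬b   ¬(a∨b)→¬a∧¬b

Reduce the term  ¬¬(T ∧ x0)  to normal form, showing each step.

Answer: normal form = x0  (in 2 steps)

Reduction:
  start: ¬¬(T ∧ x0)
  →1  T ∧ x0
  →2  x0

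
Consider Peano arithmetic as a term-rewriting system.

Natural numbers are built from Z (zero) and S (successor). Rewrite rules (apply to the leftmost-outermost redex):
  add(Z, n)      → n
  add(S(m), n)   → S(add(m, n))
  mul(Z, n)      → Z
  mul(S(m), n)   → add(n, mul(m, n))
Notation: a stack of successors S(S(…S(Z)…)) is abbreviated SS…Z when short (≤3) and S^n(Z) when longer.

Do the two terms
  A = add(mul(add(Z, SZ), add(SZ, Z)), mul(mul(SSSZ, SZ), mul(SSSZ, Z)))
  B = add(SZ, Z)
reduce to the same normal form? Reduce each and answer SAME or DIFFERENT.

Term A:
  start: add(mul(add(Z, SZ), add(SZ, Z)), mul(mul(SSSZ, SZ), mul(SSSZ, Z)))
  →1  add(mul(SZ, add(SZ, Z)), mul(mul(SSSZ, SZ), mul(SSSZ, Z)))
  →2  add(add(add(SZ, Z), mul(Z, add(SZ, Z))), mul(mul(SSSZ, SZ), mul(SSSZ, Z)))
  →3  add(add(S(add(Z, Z)), mul(Z, add(SZ, Z))), mul(mul(SSSZ, SZ), mul(SSSZ, Z)))
  →4  add(S(add(add(Z, Z), mul(Z, add(SZ, Z)))), mul(mul(SSSZ, SZ), mul(SSSZ, Z)))
  →5  S(add(add(add(Z, Z), mul(Z, add(SZ, Z))), mul(mul(SSSZ, SZ), mul(SSSZ, Z))))
  →6  S(add(add(Z, mul(Z, add(SZ, Z))), mul(mul(SSSZ, SZ), mul(SSSZ, Z))))
  →7  S(add(mul(Z, add(SZ, Z)), mul(mul(SSSZ, SZ), mul(SSSZ, Z))))
  →8  S(add(Z, mul(mul(SSSZ, SZ), mul(SSSZ, Z))))
  →9  S(mul(mul(SSSZ, SZ), mul(SSSZ, Z)))
  →10  S(mul(add(SZ, mul(SSZ, SZ)), mul(SSSZ, Z)))
  →11  S(mul(S(add(Z, mul(SSZ, SZ))), mul(SSSZ, Z)))
  →12  S(add(mul(SSSZ, Z), mul(add(Z, mul(SSZ, SZ)), mul(SSSZ, Z))))
  →13  S(add(add(Z, mul(SSZ, Z)), mul(add(Z, mul(SSZ, SZ)), mul(SSSZ, Z))))
  →14  S(add(mul(SSZ, Z), mul(add(Z, mul(SSZ, SZ)), mul(SSSZ, Z))))
  →15  S(add(add(Z, mul(SZ, Z)), mul(add(Z, mul(SSZ, SZ)), mul(SSSZ, Z))))
  →16  S(add(mul(SZ, Z), mul(add(Z, mul(SSZ, SZ)), mul(SSSZ, Z))))
  →17  S(add(add(Z, mul(Z, Z)), mul(add(Z, mul(SSZ, SZ)), mul(SSSZ, Z))))
  →18  S(add(mul(Z, Z), mul(add(Z, mul(SSZ, SZ)), mul(SSSZ, Z))))
  →19  S(add(Z, mul(add(Z, mul(SSZ, SZ)), mul(SSSZ, Z))))
  →20  S(mul(add(Z, mul(SSZ, SZ)), mul(SSSZ, Z)))
  →21  S(mul(mul(SSZ, SZ), mul(SSSZ, Z)))
  →22  S(mul(add(SZ, mul(SZ, SZ)), mul(SSSZ, Z)))
  →23  S(mul(S(add(Z, mul(SZ, SZ))), mul(SSSZ, Z)))
  →24  S(add(mul(SSSZ, Z), mul(add(Z, mul(SZ, SZ)), mul(SSSZ, Z))))
  →25  S(add(add(Z, mul(SSZ, Z)), mul(add(Z, mul(SZ, SZ)), mul(SSSZ, Z))))
  →26  S(add(mul(SSZ, Z), mul(add(Z, mul(SZ, SZ)), mul(SSSZ, Z))))
  →27  S(add(add(Z, mul(SZ, Z)), mul(add(Z, mul(SZ, SZ)), mul(SSSZ, Z))))
  →28  S(add(mul(SZ, Z), mul(add(Z, mul(SZ, SZ)), mul(SSSZ, Z))))
  →29  S(add(add(Z, mul(Z, Z)), mul(add(Z, mul(SZ, SZ)), mul(SSSZ, Z))))
  →30  S(add(mul(Z, Z), mul(add(Z, mul(SZ, SZ)), mul(SSSZ, Z))))
  →31  S(add(Z, mul(add(Z, mul(SZ, SZ)), mul(SSSZ, Z))))
  →32  S(mul(add(Z, mul(SZ, SZ)), mul(SSSZ, Z)))
  →33  S(mul(mul(SZ, SZ), mul(SSSZ, Z)))
  →34  S(mul(add(SZ, mul(Z, SZ)), mul(SSSZ, Z)))
  →35  S(mul(S(add(Z, mul(Z, SZ))), mul(SSSZ, Z)))
  →36  S(add(mul(SSSZ, Z), mul(add(Z, mul(Z, SZ)), mul(SSSZ, Z))))
  →37  S(add(add(Z, mul(SSZ, Z)), mul(add(Z, mul(Z, SZ)), mul(SSSZ, Z))))
  →38  S(add(mul(SSZ, Z), mul(add(Z, mul(Z, SZ)), mul(SSSZ, Z))))
  →39  S(add(add(Z, mul(SZ, Z)), mul(add(Z, mul(Z, SZ)), mul(SSSZ, Z))))
  →40  S(add(mul(SZ, Z), mul(add(Z, mul(Z, SZ)), mul(SSSZ, Z))))
  →41  S(add(add(Z, mul(Z, Z)), mul(add(Z, mul(Z, SZ)), mul(SSSZ, Z))))
  →42  S(add(mul(Z, Z), mul(add(Z, mul(Z, SZ)), mul(SSSZ, Z))))
  →43  S(add(Z, mul(add(Z, mul(Z, SZ)), mul(SSSZ, Z))))
  →44  S(mul(add(Z, mul(Z, SZ)), mul(SSSZ, Z)))
  →45  S(mul(mul(Z, SZ), mul(SSSZ, Z)))
  →46  S(mul(Z, mul(SSSZ, Z)))
  →47  SZ

Term B:
  start: add(SZ, Z)
  →1  S(add(Z, Z))
  →2  SZ

Answer: SAME — A ⇓ SZ, B ⇓ SZ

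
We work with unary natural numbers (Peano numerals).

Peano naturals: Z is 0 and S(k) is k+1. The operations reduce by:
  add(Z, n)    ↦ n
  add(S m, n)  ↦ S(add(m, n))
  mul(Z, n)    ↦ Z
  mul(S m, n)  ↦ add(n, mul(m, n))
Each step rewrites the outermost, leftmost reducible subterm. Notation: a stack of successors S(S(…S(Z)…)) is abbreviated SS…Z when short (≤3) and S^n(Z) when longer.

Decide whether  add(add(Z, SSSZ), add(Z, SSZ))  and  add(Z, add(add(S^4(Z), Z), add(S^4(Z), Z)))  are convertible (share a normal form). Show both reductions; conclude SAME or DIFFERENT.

Term A:
  start: add(add(Z, SSSZ), add(Z, SSZ))
  step 1: add(SSSZ, add(Z, SSZ))
  step 2: S(add(SSZ, add(Z, SSZ)))
  step 3: S(S(add(SZ, add(Z, SSZ))))
  step 4: S(S(S(add(Z, add(Z, SSZ)))))
  step 5: S(S(S(add(Z, SSZ))))
  step 6: S^5(Z)

Term B:
  start: add(Z, add(add(S^4(Z), Z), add(S^4(Z), Z)))
  step 1: add(add(S^4(Z), Z), add(S^4(Z), Z))
  step 2: add(S(add(SSSZ, Z)), add(S^4(Z), Z))
  step 3: S(add(add(SSSZ, Z), add(S^4(Z), Z)))
  step 4: S(add(S(add(SSZ, Z)), add(S^4(Z), Z)))
  step 5: S(S(add(add(SSZ, Z), add(S^4(Z), Z))))
  step 6: S(S(add(S(add(SZ, Z)), add(S^4(Z), Z))))
  step 7: S(S(S(add(add(SZ, Z), add(S^4(Z), Z)))))
  step 8: S(S(S(add(S(add(Z, Z)), add(S^4(Z), Z)))))
  step 9: S(S(S(S(add(add(Z, Z), add(S^4(Z), Z))))))
  step 10: S(S(S(S(add(Z, add(S^4(Z), Z))))))
  step 11: S(S(S(S(add(S^4(Z), Z)))))
  step 12: S(S(S(S(S(add(SSSZ, Z))))))
  step 13: S(S(S(S(S(S(add(SSZ, Z)))))))
  step 14: S(S(S(S(S(S(S(add(SZ, Z))))))))
  step 15: S(S(S(S(S(S(S(S(add(Z, Z)))))))))
  step 16: S^8(Z)

Answer: DIFFERENT — A ⇓ S^5(Z), B ⇓ S^8(Z)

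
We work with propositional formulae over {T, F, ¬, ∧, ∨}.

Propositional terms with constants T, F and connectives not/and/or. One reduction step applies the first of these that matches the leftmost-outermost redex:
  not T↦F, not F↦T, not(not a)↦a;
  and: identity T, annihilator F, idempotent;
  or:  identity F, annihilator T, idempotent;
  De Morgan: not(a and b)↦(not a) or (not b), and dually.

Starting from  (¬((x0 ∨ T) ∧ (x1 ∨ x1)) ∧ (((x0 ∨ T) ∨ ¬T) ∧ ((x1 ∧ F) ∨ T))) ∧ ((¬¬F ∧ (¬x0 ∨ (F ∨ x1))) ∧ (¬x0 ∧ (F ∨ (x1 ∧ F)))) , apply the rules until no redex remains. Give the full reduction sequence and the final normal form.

Answer: normal form = F  (in 16 steps)

Reduction:
  start: (¬((x0 ∨ T) ∧ (x1 ∨ x1)) ∧ (((x0 ∨ T) ∨ ¬T) ∧ ((x1 ∧ F) ∨ T))) ∧ ((¬¬F ∧ (¬x0 ∨ (F ∨ x1))) ∧ (¬x0 ∧ (F ∨ (x1 ∧ F))))
  step 1: ((¬(x0 ∨ T) ∨ ¬(x1 ∨ x1)) ∧ (((x0 ∨ T) ∨ ¬T) ∧ ((x1 ∧ F) ∨ T))) ∧ ((¬¬F ∧ (¬x0 ∨ (F ∨ x1))) ∧ (¬x0 ∧ (F ∨ (x1 ∧ F))))
  step 2: (((¬x0 ∧ ¬T) ∨ ¬(x1 ∨ x1)) ∧ (((x0 ∨ T) ∨ ¬T) ∧ ((x1 ∧ F) ∨ T))) ∧ ((¬¬F ∧ (¬x0 ∨ (F ∨ x1))) ∧ (¬x0 ∧ (F ∨ (x1 ∧ F))))
  step 3: (((¬x0 ∧ F) ∨ ¬(x1 ∨ x1)) ∧ (((x0 ∨ T) ∨ ¬T) ∧ ((x1 ∧ F) ∨ T))) ∧ ((¬¬F ∧ (¬x0 ∨ (F ∨ x1))) ∧ (¬x0 ∧ (F ∨ (x1 ∧ F))))
  step 4: ((F ∨ ¬(x1 ∨ x1)) ∧ (((x0 ∨ T) ∨ ¬T) ∧ ((x1 ∧ F) ∨ T))) ∧ ((¬¬F ∧ (¬x0 ∨ (F ∨ x1))) ∧ (¬x0 ∧ (F ∨ (x1 ∧ F))))
  step 5: (¬(x1 ∨ x1) ∧ (((x0 ∨ T) ∨ ¬T) ∧ ((x1 ∧ F) ∨ T))) ∧ ((¬¬F ∧ (¬x0 ∨ (F ∨ x1))) ∧ (¬x0 ∧ (F ∨ (x1 ∧ F))))
  step 6: ((¬x1 ∧ ¬x1) ∧ (((x0 ∨ T) ∨ ¬T) ∧ ((x1 ∧ F) ∨ T))) ∧ ((¬¬F ∧ (¬x0 ∨ (F ∨ x1))) ∧ (¬x0 ∧ (F ∨ (x1 ∧ F))))
  step 7: (¬x1 ∧ (((x0 ∨ T) ∨ ¬T) ∧ ((x1 ∧ F) ∨ T))) ∧ ((¬¬F ∧ (¬x0 ∨ (F ∨ x1))) ∧ (¬x0 ∧ (F ∨ (x1 ∧ F))))
  step 8: (¬x1 ∧ ((T ∨ ¬T) ∧ ((x1 ∧ F) ∨ T))) ∧ ((¬¬F ∧ (¬x0 ∨ (F ∨ x1))) ∧ (¬x0 ∧ (F ∨ (x1 ∧ F))))
  step 9: (¬x1 ∧ (T ∧ ((x1 ∧ F) ∨ T))) ∧ ((¬¬F ∧ (¬x0 ∨ (F ∨ x1))) ∧ (¬x0 ∧ (F ∨ (x1 ∧ F))))
  step 10: (¬x1 ∧ ((x1 ∧ F) ∨ T)) ∧ ((¬¬F ∧ (¬x0 ∨ (F ∨ x1))) ∧ (¬x0 ∧ (F ∨ (x1 ∧ F))))
  step 11: (¬x1 ∧ T) ∧ ((¬¬F ∧ (¬x0 ∨ (F ∨ x1))) ∧ (¬x0 ∧ (F ∨ (x1 ∧ F))))
  step 12: ¬x1 ∧ ((¬¬F ∧ (¬x0 ∨ (F ∨ x1))) ∧ (¬x0 ∧ (F ∨ (x1 ∧ F))))
  step 13: ¬x1 ∧ ((F ∧ (¬x0 ∨ (F ∨ x1))) ∧ (¬x0 ∧ (F ∨ (x1 ∧ F))))
  step 14: ¬x1 ∧ (F ∧ (¬x0 ∧ (F ∨ (x1 ∧ F))))
  step 15: ¬x1 ∧ F
  step 16: F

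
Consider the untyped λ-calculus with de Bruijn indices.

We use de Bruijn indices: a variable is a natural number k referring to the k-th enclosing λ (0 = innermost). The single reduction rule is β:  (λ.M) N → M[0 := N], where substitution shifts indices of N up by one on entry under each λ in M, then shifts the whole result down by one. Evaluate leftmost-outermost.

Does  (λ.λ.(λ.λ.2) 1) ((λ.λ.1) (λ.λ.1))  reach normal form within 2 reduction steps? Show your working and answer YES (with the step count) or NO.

Answer: YES — reaches normal form λ.λ.1 in 2 ≤ 2 steps

Working:
  start: (λ.λ.(λ.λ.2) 1) ((λ.λ.1) (λ.λ.1))
  [1] λ.(λ.λ.2) ((λ.λ.1) (λ.λ.1))
  [2] λ.λ.1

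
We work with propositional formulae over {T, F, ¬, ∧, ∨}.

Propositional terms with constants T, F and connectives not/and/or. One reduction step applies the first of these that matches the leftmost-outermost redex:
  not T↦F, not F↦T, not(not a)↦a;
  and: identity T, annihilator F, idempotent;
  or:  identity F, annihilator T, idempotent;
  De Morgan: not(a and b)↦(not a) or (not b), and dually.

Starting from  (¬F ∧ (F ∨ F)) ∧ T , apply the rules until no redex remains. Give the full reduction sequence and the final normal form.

  start: (¬F ∧ (F ∨ F)) ∧ T
  →1  ¬F ∧ (F ∨ F)
  →2  T ∧ (F ∨ F)
  →3  F ∨ F
  →4  F

Answer: normal form = F  (in 4 steps)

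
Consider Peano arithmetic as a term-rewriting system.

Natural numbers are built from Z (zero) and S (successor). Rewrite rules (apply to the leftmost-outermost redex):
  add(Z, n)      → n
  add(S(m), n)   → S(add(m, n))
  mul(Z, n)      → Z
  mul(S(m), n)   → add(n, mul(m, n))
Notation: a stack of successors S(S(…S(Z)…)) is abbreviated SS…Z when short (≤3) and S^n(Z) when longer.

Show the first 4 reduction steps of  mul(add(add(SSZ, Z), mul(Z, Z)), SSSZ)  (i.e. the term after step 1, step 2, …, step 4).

Answer: after 4 steps: S(add(SSZ, mul(add(add(SZ, Z), mul(Z, Z)), SSSZ)))

Derivation:
  start: mul(add(add(SSZ, Z), mul(Z, Z)), SSSZ)
  step 1: mul(add(S(add(SZ, Z)), mul(Z, Z)), SSSZ)
  step 2: mul(S(add(add(SZ, Z), mul(Z, Z))), SSSZ)
  step 3: add(SSSZ, mul(add(add(SZ, Z), mul(Z, Z)), SSSZ))
  step 4: S(add(SSZ, mul(add(add(SZ, Z), mul(Z, Z)), SSSZ)))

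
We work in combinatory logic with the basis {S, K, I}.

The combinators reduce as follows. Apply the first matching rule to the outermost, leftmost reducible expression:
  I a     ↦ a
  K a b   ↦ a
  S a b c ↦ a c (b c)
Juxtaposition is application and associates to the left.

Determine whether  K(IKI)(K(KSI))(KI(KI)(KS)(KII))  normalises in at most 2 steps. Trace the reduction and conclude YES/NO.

Answer: NO — after 2 steps the term is KI(KI(KI)(KS)(KII)), not yet normal

Working:
  start: K(IKI)(K(KSI))(KI(KI)(KS)(KII))
  step 1: IKI(KI(KI)(KS)(KII))
  step 2: KI(KI(KI)(KS)(KII))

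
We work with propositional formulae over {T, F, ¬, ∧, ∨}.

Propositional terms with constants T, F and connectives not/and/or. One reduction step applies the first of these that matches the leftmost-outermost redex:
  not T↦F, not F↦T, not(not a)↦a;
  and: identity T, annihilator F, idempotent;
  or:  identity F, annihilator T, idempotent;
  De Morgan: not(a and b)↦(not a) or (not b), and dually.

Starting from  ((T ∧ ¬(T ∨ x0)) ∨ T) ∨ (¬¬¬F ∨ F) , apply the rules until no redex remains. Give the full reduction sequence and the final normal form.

Answer: normal form = T  (in 2 steps)

Reduction:
  start: ((T ∧ ¬(T ∨ x0)) ∨ T) ∨ (¬¬¬F ∨ F)
  →1  T ∨ (¬¬¬F ∨ F)
  →2  T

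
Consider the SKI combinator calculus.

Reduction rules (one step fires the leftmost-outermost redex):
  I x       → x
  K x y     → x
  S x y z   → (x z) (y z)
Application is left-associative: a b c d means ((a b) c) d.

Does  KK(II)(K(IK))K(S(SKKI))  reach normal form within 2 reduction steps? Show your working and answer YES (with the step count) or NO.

  start: KK(II)(K(IK))K(S(SKKI))
  step 1: K(K(IK))K(S(SKKI))
  step 2: K(IK)(S(SKKI))

Answer: NO — after 2 steps the term is K(IK)(S(SKKI)), not yet normal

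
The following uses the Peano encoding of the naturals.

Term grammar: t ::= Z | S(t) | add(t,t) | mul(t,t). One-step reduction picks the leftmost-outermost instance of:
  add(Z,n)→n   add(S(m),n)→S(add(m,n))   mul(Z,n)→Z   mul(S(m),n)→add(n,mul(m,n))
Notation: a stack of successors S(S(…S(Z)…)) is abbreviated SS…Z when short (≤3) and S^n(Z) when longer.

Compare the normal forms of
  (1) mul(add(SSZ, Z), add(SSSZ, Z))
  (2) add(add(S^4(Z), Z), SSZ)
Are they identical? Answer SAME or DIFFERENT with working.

Answer: SAME — A ⇓ S^6(Z), B ⇓ S^6(Z)

Derivation:
Term A:
  start: mul(add(SSZ, Z), add(SSSZ, Z))
  →1  mul(S(add(SZ, Z)), add(SSSZ, Z))
  →2  add(add(SSSZ, Z), mul(add(SZ, Z), add(SSSZ, Z)))
  →3  add(S(add(SSZ, Z)), mul(add(SZ, Z), add(SSSZ, Z)))
  →4  S(add(add(SSZ, Z), mul(add(SZ, Z), add(SSSZ, Z))))
  →5  S(add(S(add(SZ, Z)), mul(add(SZ, Z), add(SSSZ, Z))))
  →6  S(S(add(add(SZ, Z), mul(add(SZ, Z), add(SSSZ, Z)))))
  →7  S(S(add(S(add(Z, Z)), mul(add(SZ, Z), add(SSSZ, Z)))))
  →8  S(S(S(add(add(Z, Z), mul(add(SZ, Z), add(SSSZ, Z))))))
  →9  S(S(S(add(Z, mul(add(SZ, Z), add(SSSZ, Z))))))
  →10  S(S(S(mul(add(SZ, Z), add(SSSZ, Z)))))
  →11  S(S(S(mul(S(add(Z, Z)), add(SSSZ, Z)))))
  →12  S(S(S(add(add(SSSZ, Z), mul(add(Z, Z), add(SSSZ, Z))))))
  →13  S(S(S(add(S(add(SSZ, Z)), mul(add(Z, Z), add(SSSZ, Z))))))
  →14  S(S(S(S(add(add(SSZ, Z), mul(add(Z, Z), add(SSSZ, Z)))))))
  →15  S(S(S(S(add(S(add(SZ, Z)), mul(add(Z, Z), add(SSSZ, Z)))))))
  →16  S(S(S(S(S(add(add(SZ, Z), mul(add(Z, Z), add(SSSZ, Z))))))))
  →17  S(S(S(S(S(add(S(add(Z, Z)), mul(add(Z, Z), add(SSSZ, Z))))))))
  →18  S(S(S(S(S(S(add(add(Z, Z), mul(add(Z, Z), add(SSSZ, Z)))))))))
  →19  S(S(S(S(S(S(add(Z, mul(add(Z, Z), add(SSSZ, Z)))))))))
  →20  S(S(S(S(S(S(mul(add(Z, Z), add(SSSZ, Z))))))))
  →21  S(S(S(S(S(S(mul(Z, add(SSSZ, Z))))))))
  →22  S^6(Z)

Term B:
  start: add(add(S^4(Z), Z), SSZ)
  →1  add(S(add(SSSZ, Z)), SSZ)
  →2  S(add(add(SSSZ, Z), SSZ))
  →3  S(add(S(add(SSZ, Z)), SSZ))
  →4  S(S(add(add(SSZ, Z), SSZ)))
  →5  S(S(add(S(add(SZ, Z)), SSZ)))
  →6  S(S(S(add(add(SZ, Z), SSZ))))
  →7  S(S(S(add(S(add(Z, Z)), SSZ))))
  →8  S(S(S(S(add(add(Z, Z), SSZ)))))
  →9  S(S(S(S(add(Z, SSZ)))))
  →10  S^6(Z)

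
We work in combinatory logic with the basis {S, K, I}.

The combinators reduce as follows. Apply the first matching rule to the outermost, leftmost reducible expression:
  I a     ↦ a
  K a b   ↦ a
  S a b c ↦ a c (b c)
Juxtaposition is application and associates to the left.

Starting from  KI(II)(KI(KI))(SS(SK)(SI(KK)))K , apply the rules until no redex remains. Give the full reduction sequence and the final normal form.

Answer: normal form = K  (in 10 steps)

Derivation:
  start: KI(II)(KI(KI))(SS(SK)(SI(KK)))K
  [1] I(KI(KI))(SS(SK)(SI(KK)))K
  [2] KI(KI)(SS(SK)(SI(KK)))K
  [3] I(SS(SK)(SI(KK)))K
  [4] SS(SK)(SI(KK))K
  [5] S(SI(KK))(SK(SI(KK)))K
  [6] SI(KK)K(SK(SI(KK))K)
  [7] IK(KKK)(SK(SI(KK))K)
  [8] K(KKK)(SK(SI(KK))K)
  [9] KKK
  [10] K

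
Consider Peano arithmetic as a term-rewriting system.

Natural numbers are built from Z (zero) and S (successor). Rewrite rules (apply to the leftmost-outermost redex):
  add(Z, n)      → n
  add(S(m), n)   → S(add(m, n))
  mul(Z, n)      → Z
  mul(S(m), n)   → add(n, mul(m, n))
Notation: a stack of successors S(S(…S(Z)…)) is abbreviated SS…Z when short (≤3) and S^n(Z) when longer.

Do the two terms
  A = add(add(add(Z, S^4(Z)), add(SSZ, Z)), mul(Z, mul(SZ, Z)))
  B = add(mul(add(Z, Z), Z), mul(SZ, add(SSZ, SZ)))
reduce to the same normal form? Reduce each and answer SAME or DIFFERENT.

Answer: DIFFERENT — A ⇓ S^6(Z), B ⇓ SSSZ

Derivation:
Term A:
  start: add(add(add(Z, S^4(Z)), add(SSZ, Z)), mul(Z, mul(SZ, Z)))
  step 1: add(add(S^4(Z), add(SSZ, Z)), mul(Z, mul(SZ, Z)))
  step 2: add(S(add(SSSZ, add(SSZ, Z))), mul(Z, mul(SZ, Z)))
  step 3: S(add(add(SSSZ, add(SSZ, Z)), mul(Z, mul(SZ, Z))))
  step 4: S(add(S(add(SSZ, add(SSZ, Z))), mul(Z, mul(SZ, Z))))
  step 5: S(S(add(add(SSZ, add(SSZ, Z)), mul(Z, mul(SZ, Z)))))
  step 6: S(S(add(S(add(SZ, add(SSZ, Z))), mul(Z, mul(SZ, Z)))))
  step 7: S(S(S(add(add(SZ, add(SSZ, Z)), mul(Z, mul(SZ, Z))))))
  step 8: S(S(S(add(S(add(Z, add(SSZ, Z))), mul(Z, mul(SZ, Z))))))
  step 9: S(S(S(S(add(add(Z, add(SSZ, Z)), mul(Z, mul(SZ, Z)))))))
  step 10: S(S(S(S(add(add(SSZ, Z), mul(Z, mul(SZ, Z)))))))
  step 11: S(S(S(S(add(S(add(SZ, Z)), mul(Z, mul(SZ, Z)))))))
  step 12: S(S(S(S(S(add(add(SZ, Z), mul(Z, mul(SZ, Z))))))))
  step 13: S(S(S(S(S(add(S(add(Z, Z)), mul(Z, mul(SZ, Z))))))))
  step 14: S(S(S(S(S(S(add(add(Z, Z), mul(Z, mul(SZ, Z)))))))))
  step 15: S(S(S(S(S(S(add(Z, mul(Z, mul(SZ, Z)))))))))
  step 16: S(S(S(S(S(S(mul(Z, mul(SZ, Z))))))))
  step 17: S^6(Z)

Term B:
  start: add(mul(add(Z, Z), Z), mul(SZ, add(SSZ, SZ)))
  step 1: add(mul(Z, Z), mul(SZ, add(SSZ, SZ)))
  step 2: add(Z, mul(SZ, add(SSZ, SZ)))
  step 3: mul(SZ, add(SSZ, SZ))
  step 4: add(add(SSZ, SZ), mul(Z, add(SSZ, SZ)))
  step 5: add(S(add(SZ, SZ)), mul(Z, add(SSZ, SZ)))
  step 6: S(add(add(SZ, SZ), mul(Z, add(SSZ, SZ))))
  step 7: S(add(S(add(Z, SZ)), mul(Z, add(SSZ, SZ))))
  step 8: S(S(add(add(Z, SZ), mul(Z, add(SSZ, SZ)))))
  step 9: S(S(add(SZ, mul(Z, add(SSZ, SZ)))))
  step 10: S(S(S(add(Z, mul(Z, add(SSZ, SZ))))))
  step 11: S(S(S(mul(Z, add(SSZ, SZ)))))
  step 12: SSSZ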